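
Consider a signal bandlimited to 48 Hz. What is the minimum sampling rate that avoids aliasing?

96 Hz

Nyquist rate = 2 × 48 Hz = 96 Hz.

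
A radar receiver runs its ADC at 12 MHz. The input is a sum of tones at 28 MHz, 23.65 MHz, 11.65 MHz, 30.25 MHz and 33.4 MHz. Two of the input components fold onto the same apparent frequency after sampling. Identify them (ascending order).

fs/2 = 6 MHz.
28 MHz mod fs = 4 MHz.
4 MHz ≤ fs/2 = 6 MHz, appears at 4 MHz.
23.65 MHz mod fs = 11.65 MHz.
11.65 MHz > fs/2 = 6 MHz, folds to fs − 11.65 MHz = 0.35 MHz.
11.65 MHz > fs/2 = 6 MHz, folds to fs − 11.65 MHz = 0.35 MHz.
30.25 MHz mod fs = 6.25 MHz.
6.25 MHz > fs/2 = 6 MHz, folds to fs − 6.25 MHz = 5.75 MHz.
33.4 MHz mod fs = 9.4 MHz.
9.4 MHz > fs/2 = 6 MHz, folds to fs − 9.4 MHz = 2.6 MHz.
11.65 MHz and 23.65 MHz both map to 0.35 MHz.

11.65 MHz, 23.65 MHz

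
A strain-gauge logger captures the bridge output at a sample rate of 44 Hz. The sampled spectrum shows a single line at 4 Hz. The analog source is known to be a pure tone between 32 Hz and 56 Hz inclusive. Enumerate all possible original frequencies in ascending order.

Frequencies that alias to 4 Hz are k·fs ± 4 Hz for integer k ≥ 0.
k=0: 4 Hz.
k=1: 40 Hz, 48 Hz.
k=2: 84 Hz, 92 Hz.
Within [32 Hz, 56 Hz]: 40 Hz, 48 Hz.

40 Hz, 48 Hz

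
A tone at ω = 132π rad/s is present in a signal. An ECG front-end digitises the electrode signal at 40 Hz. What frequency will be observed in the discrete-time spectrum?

ω = 132π rad/s → f = ω/(2π) = 66 Hz.
66 Hz mod fs = 26 Hz.
26 Hz > fs/2 = 20 Hz, folds to fs − 26 Hz = 14 Hz.

14 Hz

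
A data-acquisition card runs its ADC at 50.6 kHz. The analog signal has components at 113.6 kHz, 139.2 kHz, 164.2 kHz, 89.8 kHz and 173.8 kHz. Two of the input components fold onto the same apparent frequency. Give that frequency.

fs/2 = 25.3 kHz.
113.6 kHz mod fs = 12.4 kHz.
12.4 kHz ≤ fs/2 = 25.3 kHz, appears at 12.4 kHz.
139.2 kHz mod fs = 38 kHz.
38 kHz > fs/2 = 25.3 kHz, folds to fs − 38 kHz = 12.6 kHz.
164.2 kHz mod fs = 12.4 kHz.
12.4 kHz ≤ fs/2 = 25.3 kHz, appears at 12.4 kHz.
89.8 kHz mod fs = 39.2 kHz.
39.2 kHz > fs/2 = 25.3 kHz, folds to fs − 39.2 kHz = 11.4 kHz.
173.8 kHz mod fs = 22 kHz.
22 kHz ≤ fs/2 = 25.3 kHz, appears at 22 kHz.
113.6 kHz and 164.2 kHz both map to 12.4 kHz.

12.4 kHz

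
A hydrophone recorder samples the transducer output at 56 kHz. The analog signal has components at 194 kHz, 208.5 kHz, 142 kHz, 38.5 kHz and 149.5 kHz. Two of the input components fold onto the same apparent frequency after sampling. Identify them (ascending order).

fs/2 = 28 kHz.
194 kHz mod fs = 26 kHz.
26 kHz ≤ fs/2 = 28 kHz, appears at 26 kHz.
208.5 kHz mod fs = 40.5 kHz.
40.5 kHz > fs/2 = 28 kHz, folds to fs − 40.5 kHz = 15.5 kHz.
142 kHz mod fs = 30 kHz.
30 kHz > fs/2 = 28 kHz, folds to fs − 30 kHz = 26 kHz.
38.5 kHz > fs/2 = 28 kHz, folds to fs − 38.5 kHz = 17.5 kHz.
149.5 kHz mod fs = 37.5 kHz.
37.5 kHz > fs/2 = 28 kHz, folds to fs − 37.5 kHz = 18.5 kHz.
142 kHz and 194 kHz both map to 26 kHz.

142 kHz, 194 kHz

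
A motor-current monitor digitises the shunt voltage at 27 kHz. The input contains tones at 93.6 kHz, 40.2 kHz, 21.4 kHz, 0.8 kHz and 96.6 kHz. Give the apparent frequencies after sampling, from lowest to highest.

fs/2 = 13.5 kHz.
93.6 kHz mod fs = 12.6 kHz.
12.6 kHz ≤ fs/2 = 13.5 kHz, appears at 12.6 kHz.
40.2 kHz mod fs = 13.2 kHz.
13.2 kHz ≤ fs/2 = 13.5 kHz, appears at 13.2 kHz.
21.4 kHz > fs/2 = 13.5 kHz, folds to fs − 21.4 kHz = 5.6 kHz.
0.8 kHz ≤ fs/2 = 13.5 kHz, passes unchanged.
96.6 kHz mod fs = 15.6 kHz.
15.6 kHz > fs/2 = 13.5 kHz, folds to fs − 15.6 kHz = 11.4 kHz.
Distinct values: {0.8 kHz, 5.6 kHz, 11.4 kHz, 12.6 kHz, 13.2 kHz}.

0.8 kHz, 5.6 kHz, 11.4 kHz, 12.6 kHz, 13.2 kHz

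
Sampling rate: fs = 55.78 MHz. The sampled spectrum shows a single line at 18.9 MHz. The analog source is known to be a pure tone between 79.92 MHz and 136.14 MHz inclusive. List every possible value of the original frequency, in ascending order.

Frequencies that alias to 18.9 MHz are k·fs ± 18.9 MHz for integer k ≥ 0.
k=0: 18.9 MHz.
k=1: 36.88 MHz, 74.68 MHz.
k=2: 92.66 MHz, 130.46 MHz.
k=3: 148.44 MHz, 186.24 MHz.
Within [79.92 MHz, 136.14 MHz]: 92.66 MHz, 130.46 MHz.

92.66 MHz, 130.46 MHz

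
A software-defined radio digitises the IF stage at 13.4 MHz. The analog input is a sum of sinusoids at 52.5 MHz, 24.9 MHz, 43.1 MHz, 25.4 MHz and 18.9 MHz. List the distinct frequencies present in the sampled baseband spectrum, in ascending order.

fs/2 = 6.7 MHz.
52.5 MHz mod fs = 12.3 MHz.
12.3 MHz > fs/2 = 6.7 MHz, folds to fs − 12.3 MHz = 1.1 MHz.
24.9 MHz mod fs = 11.5 MHz.
11.5 MHz > fs/2 = 6.7 MHz, folds to fs − 11.5 MHz = 1.9 MHz.
43.1 MHz mod fs = 2.9 MHz.
2.9 MHz ≤ fs/2 = 6.7 MHz, appears at 2.9 MHz.
25.4 MHz mod fs = 12 MHz.
12 MHz > fs/2 = 6.7 MHz, folds to fs − 12 MHz = 1.4 MHz.
18.9 MHz mod fs = 5.5 MHz.
5.5 MHz ≤ fs/2 = 6.7 MHz, appears at 5.5 MHz.
Distinct values: {1.1 MHz, 1.4 MHz, 1.9 MHz, 2.9 MHz, 5.5 MHz}.

1.1 MHz, 1.4 MHz, 1.9 MHz, 2.9 MHz, 5.5 MHz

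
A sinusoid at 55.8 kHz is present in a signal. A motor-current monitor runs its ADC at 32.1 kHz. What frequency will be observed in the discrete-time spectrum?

8.4 kHz

55.8 kHz mod fs = 23.7 kHz.
23.7 kHz > fs/2 = 16.05 kHz, folds to fs − 23.7 kHz = 8.4 kHz.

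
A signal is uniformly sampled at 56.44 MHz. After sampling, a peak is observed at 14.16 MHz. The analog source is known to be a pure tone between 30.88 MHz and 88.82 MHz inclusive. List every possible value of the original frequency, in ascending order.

42.28 MHz, 70.6 MHz

Frequencies that alias to 14.16 MHz are k·fs ± 14.16 MHz for integer k ≥ 0.
k=0: 14.16 MHz.
k=1: 42.28 MHz, 70.6 MHz.
k=2: 98.72 MHz, 127.04 MHz.
Within [30.88 MHz, 88.82 MHz]: 42.28 MHz, 70.6 MHz.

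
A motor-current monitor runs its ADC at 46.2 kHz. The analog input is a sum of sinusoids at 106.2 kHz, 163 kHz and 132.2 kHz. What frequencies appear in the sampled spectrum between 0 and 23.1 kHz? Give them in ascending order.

fs/2 = 23.1 kHz.
106.2 kHz mod fs = 13.8 kHz.
13.8 kHz ≤ fs/2 = 23.1 kHz, appears at 13.8 kHz.
163 kHz mod fs = 24.4 kHz.
24.4 kHz > fs/2 = 23.1 kHz, folds to fs − 24.4 kHz = 21.8 kHz.
132.2 kHz mod fs = 39.8 kHz.
39.8 kHz > fs/2 = 23.1 kHz, folds to fs − 39.8 kHz = 6.4 kHz.
Distinct values: {6.4 kHz, 13.8 kHz, 21.8 kHz}.

6.4 kHz, 13.8 kHz, 21.8 kHz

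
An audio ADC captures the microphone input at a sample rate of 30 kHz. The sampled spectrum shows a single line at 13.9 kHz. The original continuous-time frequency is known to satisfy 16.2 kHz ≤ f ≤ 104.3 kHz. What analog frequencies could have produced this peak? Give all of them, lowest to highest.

43.9 kHz, 46.1 kHz, 73.9 kHz, 76.1 kHz, 103.9 kHz

Frequencies that alias to 13.9 kHz are k·fs ± 13.9 kHz for integer k ≥ 0.
k=0: 13.9 kHz.
k=1: 16.1 kHz, 43.9 kHz.
k=2: 46.1 kHz, 73.9 kHz.
k=3: 76.1 kHz, 103.9 kHz.
k=4: 106.1 kHz, 133.9 kHz.
Within [16.2 kHz, 104.3 kHz]: 43.9 kHz, 46.1 kHz, 73.9 kHz, 76.1 kHz, 103.9 kHz.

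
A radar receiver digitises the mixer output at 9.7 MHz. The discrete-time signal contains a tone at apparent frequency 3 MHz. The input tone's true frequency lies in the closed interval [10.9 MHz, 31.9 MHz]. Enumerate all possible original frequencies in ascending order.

Frequencies that alias to 3 MHz are k·fs ± 3 MHz for integer k ≥ 0.
k=0: 3 MHz.
k=1: 6.7 MHz, 12.7 MHz.
k=2: 16.4 MHz, 22.4 MHz.
k=3: 26.1 MHz, 32.1 MHz.
k=4: 35.8 MHz, 41.8 MHz.
Within [10.9 MHz, 31.9 MHz]: 12.7 MHz, 16.4 MHz, 22.4 MHz, 26.1 MHz.

12.7 MHz, 16.4 MHz, 22.4 MHz, 26.1 MHz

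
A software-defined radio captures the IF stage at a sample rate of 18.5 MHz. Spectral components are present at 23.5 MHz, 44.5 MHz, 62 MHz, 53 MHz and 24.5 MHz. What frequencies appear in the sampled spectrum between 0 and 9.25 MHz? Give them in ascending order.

2.5 MHz, 5 MHz, 6 MHz, 6.5 MHz, 7.5 MHz

fs/2 = 9.25 MHz.
23.5 MHz mod fs = 5 MHz.
5 MHz ≤ fs/2 = 9.25 MHz, appears at 5 MHz.
44.5 MHz mod fs = 7.5 MHz.
7.5 MHz ≤ fs/2 = 9.25 MHz, appears at 7.5 MHz.
62 MHz mod fs = 6.5 MHz.
6.5 MHz ≤ fs/2 = 9.25 MHz, appears at 6.5 MHz.
53 MHz mod fs = 16 MHz.
16 MHz > fs/2 = 9.25 MHz, folds to fs − 16 MHz = 2.5 MHz.
24.5 MHz mod fs = 6 MHz.
6 MHz ≤ fs/2 = 9.25 MHz, appears at 6 MHz.
Distinct values: {2.5 MHz, 5 MHz, 6 MHz, 6.5 MHz, 7.5 MHz}.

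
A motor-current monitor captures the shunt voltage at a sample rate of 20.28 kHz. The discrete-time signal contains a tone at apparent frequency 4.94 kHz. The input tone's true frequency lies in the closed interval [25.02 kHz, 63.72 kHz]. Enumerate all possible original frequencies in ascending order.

Frequencies that alias to 4.94 kHz are k·fs ± 4.94 kHz for integer k ≥ 0.
k=0: 4.94 kHz.
k=1: 15.34 kHz, 25.22 kHz.
k=2: 35.62 kHz, 45.5 kHz.
k=3: 55.9 kHz, 65.78 kHz.
k=4: 76.18 kHz, 86.06 kHz.
Within [25.02 kHz, 63.72 kHz]: 25.22 kHz, 35.62 kHz, 45.5 kHz, 55.9 kHz.

25.22 kHz, 35.62 kHz, 45.5 kHz, 55.9 kHz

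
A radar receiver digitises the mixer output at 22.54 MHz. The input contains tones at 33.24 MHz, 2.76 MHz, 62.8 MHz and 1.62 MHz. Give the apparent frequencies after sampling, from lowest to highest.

1.62 MHz, 2.76 MHz, 4.82 MHz, 10.7 MHz

fs/2 = 11.27 MHz.
33.24 MHz mod fs = 10.7 MHz.
10.7 MHz ≤ fs/2 = 11.27 MHz, appears at 10.7 MHz.
2.76 MHz ≤ fs/2 = 11.27 MHz, passes unchanged.
62.8 MHz mod fs = 17.72 MHz.
17.72 MHz > fs/2 = 11.27 MHz, folds to fs − 17.72 MHz = 4.82 MHz.
1.62 MHz ≤ fs/2 = 11.27 MHz, passes unchanged.
Distinct values: {1.62 MHz, 2.76 MHz, 4.82 MHz, 10.7 MHz}.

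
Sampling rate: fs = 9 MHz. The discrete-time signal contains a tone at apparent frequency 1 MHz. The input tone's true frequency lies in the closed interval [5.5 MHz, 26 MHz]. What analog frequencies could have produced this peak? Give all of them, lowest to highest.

Frequencies that alias to 1 MHz are k·fs ± 1 MHz for integer k ≥ 0.
k=0: 1 MHz.
k=1: 8 MHz, 10 MHz.
k=2: 17 MHz, 19 MHz.
k=3: 26 MHz, 28 MHz.
k=4: 35 MHz, 37 MHz.
Within [5.5 MHz, 26 MHz]: 8 MHz, 10 MHz, 17 MHz, 19 MHz, 26 MHz.

8 MHz, 10 MHz, 17 MHz, 19 MHz, 26 MHz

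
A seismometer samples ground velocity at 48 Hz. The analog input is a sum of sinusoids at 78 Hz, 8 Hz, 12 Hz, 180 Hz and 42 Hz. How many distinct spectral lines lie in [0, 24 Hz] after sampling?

fs/2 = 24 Hz.
78 Hz mod fs = 30 Hz.
30 Hz > fs/2 = 24 Hz, folds to fs − 30 Hz = 18 Hz.
8 Hz ≤ fs/2 = 24 Hz, passes unchanged.
12 Hz ≤ fs/2 = 24 Hz, passes unchanged.
180 Hz mod fs = 36 Hz.
36 Hz > fs/2 = 24 Hz, folds to fs − 36 Hz = 12 Hz.
42 Hz > fs/2 = 24 Hz, folds to fs − 42 Hz = 6 Hz.
Distinct values: {6 Hz, 8 Hz, 12 Hz, 18 Hz} → 4.

4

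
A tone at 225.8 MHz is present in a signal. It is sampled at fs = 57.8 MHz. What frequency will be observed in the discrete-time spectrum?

5.4 MHz

225.8 MHz mod fs = 52.4 MHz.
52.4 MHz > fs/2 = 28.9 MHz, folds to fs − 52.4 MHz = 5.4 MHz.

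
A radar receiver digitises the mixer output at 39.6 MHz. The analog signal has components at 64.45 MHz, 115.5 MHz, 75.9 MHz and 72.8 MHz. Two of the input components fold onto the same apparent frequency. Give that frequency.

fs/2 = 19.8 MHz.
64.45 MHz mod fs = 24.85 MHz.
24.85 MHz > fs/2 = 19.8 MHz, folds to fs − 24.85 MHz = 14.75 MHz.
115.5 MHz mod fs = 36.3 MHz.
36.3 MHz > fs/2 = 19.8 MHz, folds to fs − 36.3 MHz = 3.3 MHz.
75.9 MHz mod fs = 36.3 MHz.
36.3 MHz > fs/2 = 19.8 MHz, folds to fs − 36.3 MHz = 3.3 MHz.
72.8 MHz mod fs = 33.2 MHz.
33.2 MHz > fs/2 = 19.8 MHz, folds to fs − 33.2 MHz = 6.4 MHz.
75.9 MHz and 115.5 MHz both map to 3.3 MHz.

3.3 MHz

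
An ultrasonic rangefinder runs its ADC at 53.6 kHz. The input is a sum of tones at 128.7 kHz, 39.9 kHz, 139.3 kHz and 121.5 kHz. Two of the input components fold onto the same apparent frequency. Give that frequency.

21.5 kHz

fs/2 = 26.8 kHz.
128.7 kHz mod fs = 21.5 kHz.
21.5 kHz ≤ fs/2 = 26.8 kHz, appears at 21.5 kHz.
39.9 kHz > fs/2 = 26.8 kHz, folds to fs − 39.9 kHz = 13.7 kHz.
139.3 kHz mod fs = 32.1 kHz.
32.1 kHz > fs/2 = 26.8 kHz, folds to fs − 32.1 kHz = 21.5 kHz.
121.5 kHz mod fs = 14.3 kHz.
14.3 kHz ≤ fs/2 = 26.8 kHz, appears at 14.3 kHz.
128.7 kHz and 139.3 kHz both map to 21.5 kHz.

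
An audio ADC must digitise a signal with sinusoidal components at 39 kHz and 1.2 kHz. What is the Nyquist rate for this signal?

Highest-frequency component: 39 kHz.
Nyquist rate = 2 × 39 kHz = 78 kHz.

78 kHz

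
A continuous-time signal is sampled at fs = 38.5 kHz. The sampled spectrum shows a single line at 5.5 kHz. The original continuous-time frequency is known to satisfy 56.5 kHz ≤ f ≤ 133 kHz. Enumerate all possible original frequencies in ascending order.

71.5 kHz, 82.5 kHz, 110 kHz, 121 kHz

Frequencies that alias to 5.5 kHz are k·fs ± 5.5 kHz for integer k ≥ 0.
k=0: 5.5 kHz.
k=1: 33 kHz, 44 kHz.
k=2: 71.5 kHz, 82.5 kHz.
k=3: 110 kHz, 121 kHz.
k=4: 148.5 kHz, 159.5 kHz.
Within [56.5 kHz, 133 kHz]: 71.5 kHz, 82.5 kHz, 110 kHz, 121 kHz.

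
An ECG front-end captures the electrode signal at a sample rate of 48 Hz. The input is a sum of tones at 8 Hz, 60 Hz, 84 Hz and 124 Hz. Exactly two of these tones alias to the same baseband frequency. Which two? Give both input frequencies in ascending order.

fs/2 = 24 Hz.
8 Hz ≤ fs/2 = 24 Hz, passes unchanged.
60 Hz mod fs = 12 Hz.
12 Hz ≤ fs/2 = 24 Hz, appears at 12 Hz.
84 Hz mod fs = 36 Hz.
36 Hz > fs/2 = 24 Hz, folds to fs − 36 Hz = 12 Hz.
124 Hz mod fs = 28 Hz.
28 Hz > fs/2 = 24 Hz, folds to fs − 28 Hz = 20 Hz.
60 Hz and 84 Hz both map to 12 Hz.

60 Hz, 84 Hz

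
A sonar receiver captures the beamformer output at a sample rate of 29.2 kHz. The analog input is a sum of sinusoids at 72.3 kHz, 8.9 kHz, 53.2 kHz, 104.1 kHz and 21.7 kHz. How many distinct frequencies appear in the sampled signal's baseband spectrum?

5

fs/2 = 14.6 kHz.
72.3 kHz mod fs = 13.9 kHz.
13.9 kHz ≤ fs/2 = 14.6 kHz, appears at 13.9 kHz.
8.9 kHz ≤ fs/2 = 14.6 kHz, passes unchanged.
53.2 kHz mod fs = 24 kHz.
24 kHz > fs/2 = 14.6 kHz, folds to fs − 24 kHz = 5.2 kHz.
104.1 kHz mod fs = 16.5 kHz.
16.5 kHz > fs/2 = 14.6 kHz, folds to fs − 16.5 kHz = 12.7 kHz.
21.7 kHz > fs/2 = 14.6 kHz, folds to fs − 21.7 kHz = 7.5 kHz.
Distinct values: {5.2 kHz, 7.5 kHz, 8.9 kHz, 12.7 kHz, 13.9 kHz} → 5.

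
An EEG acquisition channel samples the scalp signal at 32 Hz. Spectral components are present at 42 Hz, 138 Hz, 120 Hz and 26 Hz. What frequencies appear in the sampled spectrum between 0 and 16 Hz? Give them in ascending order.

6 Hz, 8 Hz, 10 Hz

fs/2 = 16 Hz.
42 Hz mod fs = 10 Hz.
10 Hz ≤ fs/2 = 16 Hz, appears at 10 Hz.
138 Hz mod fs = 10 Hz.
10 Hz ≤ fs/2 = 16 Hz, appears at 10 Hz.
120 Hz mod fs = 24 Hz.
24 Hz > fs/2 = 16 Hz, folds to fs − 24 Hz = 8 Hz.
26 Hz > fs/2 = 16 Hz, folds to fs − 26 Hz = 6 Hz.
Distinct values: {6 Hz, 8 Hz, 10 Hz}.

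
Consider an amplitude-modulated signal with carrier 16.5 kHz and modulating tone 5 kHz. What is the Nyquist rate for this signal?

43 kHz

AM sidebands sit at fc ± fm = 11.5 kHz and 21.5 kHz.
Highest-frequency component: 21.5 kHz.
Nyquist rate = 2 × 21.5 kHz = 43 kHz.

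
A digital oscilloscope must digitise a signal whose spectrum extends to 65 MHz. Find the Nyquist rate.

130 MHz

Nyquist rate = 2 × 65 MHz = 130 MHz.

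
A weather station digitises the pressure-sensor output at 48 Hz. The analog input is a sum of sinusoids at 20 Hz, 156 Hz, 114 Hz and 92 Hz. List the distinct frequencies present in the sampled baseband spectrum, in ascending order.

fs/2 = 24 Hz.
20 Hz ≤ fs/2 = 24 Hz, passes unchanged.
156 Hz mod fs = 12 Hz.
12 Hz ≤ fs/2 = 24 Hz, appears at 12 Hz.
114 Hz mod fs = 18 Hz.
18 Hz ≤ fs/2 = 24 Hz, appears at 18 Hz.
92 Hz mod fs = 44 Hz.
44 Hz > fs/2 = 24 Hz, folds to fs − 44 Hz = 4 Hz.
Distinct values: {4 Hz, 12 Hz, 18 Hz, 20 Hz}.

4 Hz, 12 Hz, 18 Hz, 20 Hz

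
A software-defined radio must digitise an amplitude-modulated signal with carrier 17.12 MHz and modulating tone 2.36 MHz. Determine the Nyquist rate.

AM sidebands sit at fc ± fm = 14.76 MHz and 19.48 MHz.
Highest-frequency component: 19.48 MHz.
Nyquist rate = 2 × 19.48 MHz = 38.96 MHz.

38.96 MHz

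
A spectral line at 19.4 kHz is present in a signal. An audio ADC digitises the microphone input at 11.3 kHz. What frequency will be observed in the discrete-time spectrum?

19.4 kHz mod fs = 8.1 kHz.
8.1 kHz > fs/2 = 5.65 kHz, folds to fs − 8.1 kHz = 3.2 kHz.

3.2 kHz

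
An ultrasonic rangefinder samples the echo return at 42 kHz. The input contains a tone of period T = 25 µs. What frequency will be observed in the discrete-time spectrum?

2 kHz

T = 25 µs → f = 1/T = 40 kHz.
40 kHz > fs/2 = 21 kHz, folds to fs − 40 kHz = 2 kHz.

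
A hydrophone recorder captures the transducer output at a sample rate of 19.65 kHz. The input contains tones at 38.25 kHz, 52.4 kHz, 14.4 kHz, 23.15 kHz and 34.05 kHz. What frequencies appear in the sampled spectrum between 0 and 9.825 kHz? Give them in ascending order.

fs/2 = 9.825 kHz.
38.25 kHz mod fs = 18.6 kHz.
18.6 kHz > fs/2 = 9.825 kHz, folds to fs − 18.6 kHz = 1.05 kHz.
52.4 kHz mod fs = 13.1 kHz.
13.1 kHz > fs/2 = 9.825 kHz, folds to fs − 13.1 kHz = 6.55 kHz.
14.4 kHz > fs/2 = 9.825 kHz, folds to fs − 14.4 kHz = 5.25 kHz.
23.15 kHz mod fs = 3.5 kHz.
3.5 kHz ≤ fs/2 = 9.825 kHz, appears at 3.5 kHz.
34.05 kHz mod fs = 14.4 kHz.
14.4 kHz > fs/2 = 9.825 kHz, folds to fs − 14.4 kHz = 5.25 kHz.
Distinct values: {1.05 kHz, 3.5 kHz, 5.25 kHz, 6.55 kHz}.

1.05 kHz, 3.5 kHz, 5.25 kHz, 6.55 kHz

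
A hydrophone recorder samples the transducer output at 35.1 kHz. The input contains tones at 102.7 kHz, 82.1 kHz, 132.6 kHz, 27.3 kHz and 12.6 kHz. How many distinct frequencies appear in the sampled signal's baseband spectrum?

4

fs/2 = 17.55 kHz.
102.7 kHz mod fs = 32.5 kHz.
32.5 kHz > fs/2 = 17.55 kHz, folds to fs − 32.5 kHz = 2.6 kHz.
82.1 kHz mod fs = 11.9 kHz.
11.9 kHz ≤ fs/2 = 17.55 kHz, appears at 11.9 kHz.
132.6 kHz mod fs = 27.3 kHz.
27.3 kHz > fs/2 = 17.55 kHz, folds to fs − 27.3 kHz = 7.8 kHz.
27.3 kHz > fs/2 = 17.55 kHz, folds to fs − 27.3 kHz = 7.8 kHz.
12.6 kHz ≤ fs/2 = 17.55 kHz, passes unchanged.
Distinct values: {2.6 kHz, 7.8 kHz, 11.9 kHz, 12.6 kHz} → 4.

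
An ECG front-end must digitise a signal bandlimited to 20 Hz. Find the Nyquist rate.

40 Hz

Nyquist rate = 2 × 20 Hz = 40 Hz.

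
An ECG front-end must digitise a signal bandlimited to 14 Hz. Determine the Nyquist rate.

28 Hz

Nyquist rate = 2 × 14 Hz = 28 Hz.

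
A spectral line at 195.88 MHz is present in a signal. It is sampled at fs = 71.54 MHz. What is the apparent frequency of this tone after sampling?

195.88 MHz mod fs = 52.8 MHz.
52.8 MHz > fs/2 = 35.77 MHz, folds to fs − 52.8 MHz = 18.74 MHz.

18.74 MHz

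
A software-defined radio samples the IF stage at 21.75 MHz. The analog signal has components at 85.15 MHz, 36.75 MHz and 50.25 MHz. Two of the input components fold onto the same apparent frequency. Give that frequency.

fs/2 = 10.875 MHz.
85.15 MHz mod fs = 19.9 MHz.
19.9 MHz > fs/2 = 10.875 MHz, folds to fs − 19.9 MHz = 1.85 MHz.
36.75 MHz mod fs = 15 MHz.
15 MHz > fs/2 = 10.875 MHz, folds to fs − 15 MHz = 6.75 MHz.
50.25 MHz mod fs = 6.75 MHz.
6.75 MHz ≤ fs/2 = 10.875 MHz, appears at 6.75 MHz.
36.75 MHz and 50.25 MHz both map to 6.75 MHz.

6.75 MHz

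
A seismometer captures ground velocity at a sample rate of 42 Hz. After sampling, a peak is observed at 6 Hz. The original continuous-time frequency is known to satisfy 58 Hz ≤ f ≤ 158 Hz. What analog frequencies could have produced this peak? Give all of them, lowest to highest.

78 Hz, 90 Hz, 120 Hz, 132 Hz

Frequencies that alias to 6 Hz are k·fs ± 6 Hz for integer k ≥ 0.
k=0: 6 Hz.
k=1: 36 Hz, 48 Hz.
k=2: 78 Hz, 90 Hz.
k=3: 120 Hz, 132 Hz.
k=4: 162 Hz, 174 Hz.
Within [58 Hz, 158 Hz]: 78 Hz, 90 Hz, 120 Hz, 132 Hz.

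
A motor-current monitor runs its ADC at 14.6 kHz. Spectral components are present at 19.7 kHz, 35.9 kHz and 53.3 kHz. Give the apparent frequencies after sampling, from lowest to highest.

5.1 kHz, 6.7 kHz

fs/2 = 7.3 kHz.
19.7 kHz mod fs = 5.1 kHz.
5.1 kHz ≤ fs/2 = 7.3 kHz, appears at 5.1 kHz.
35.9 kHz mod fs = 6.7 kHz.
6.7 kHz ≤ fs/2 = 7.3 kHz, appears at 6.7 kHz.
53.3 kHz mod fs = 9.5 kHz.
9.5 kHz > fs/2 = 7.3 kHz, folds to fs − 9.5 kHz = 5.1 kHz.
Distinct values: {5.1 kHz, 6.7 kHz}.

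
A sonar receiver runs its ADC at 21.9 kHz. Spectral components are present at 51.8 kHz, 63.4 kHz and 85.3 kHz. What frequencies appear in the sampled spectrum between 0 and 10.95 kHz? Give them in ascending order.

fs/2 = 10.95 kHz.
51.8 kHz mod fs = 8 kHz.
8 kHz ≤ fs/2 = 10.95 kHz, appears at 8 kHz.
63.4 kHz mod fs = 19.6 kHz.
19.6 kHz > fs/2 = 10.95 kHz, folds to fs − 19.6 kHz = 2.3 kHz.
85.3 kHz mod fs = 19.6 kHz.
19.6 kHz > fs/2 = 10.95 kHz, folds to fs − 19.6 kHz = 2.3 kHz.
Distinct values: {2.3 kHz, 8 kHz}.

2.3 kHz, 8 kHz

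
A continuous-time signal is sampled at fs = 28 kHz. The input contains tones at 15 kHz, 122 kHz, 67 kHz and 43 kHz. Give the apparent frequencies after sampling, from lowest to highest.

fs/2 = 14 kHz.
15 kHz > fs/2 = 14 kHz, folds to fs − 15 kHz = 13 kHz.
122 kHz mod fs = 10 kHz.
10 kHz ≤ fs/2 = 14 kHz, appears at 10 kHz.
67 kHz mod fs = 11 kHz.
11 kHz ≤ fs/2 = 14 kHz, appears at 11 kHz.
43 kHz mod fs = 15 kHz.
15 kHz > fs/2 = 14 kHz, folds to fs − 15 kHz = 13 kHz.
Distinct values: {10 kHz, 11 kHz, 13 kHz}.

10 kHz, 11 kHz, 13 kHz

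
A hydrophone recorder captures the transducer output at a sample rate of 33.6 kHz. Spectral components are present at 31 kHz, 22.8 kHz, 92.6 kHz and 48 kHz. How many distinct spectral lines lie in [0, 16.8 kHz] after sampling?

fs/2 = 16.8 kHz.
31 kHz > fs/2 = 16.8 kHz, folds to fs − 31 kHz = 2.6 kHz.
22.8 kHz > fs/2 = 16.8 kHz, folds to fs − 22.8 kHz = 10.8 kHz.
92.6 kHz mod fs = 25.4 kHz.
25.4 kHz > fs/2 = 16.8 kHz, folds to fs − 25.4 kHz = 8.2 kHz.
48 kHz mod fs = 14.4 kHz.
14.4 kHz ≤ fs/2 = 16.8 kHz, appears at 14.4 kHz.
Distinct values: {2.6 kHz, 8.2 kHz, 10.8 kHz, 14.4 kHz} → 4.

4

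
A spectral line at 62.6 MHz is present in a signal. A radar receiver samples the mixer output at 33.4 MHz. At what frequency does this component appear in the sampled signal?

4.2 MHz

62.6 MHz mod fs = 29.2 MHz.
29.2 MHz > fs/2 = 16.7 MHz, folds to fs − 29.2 MHz = 4.2 MHz.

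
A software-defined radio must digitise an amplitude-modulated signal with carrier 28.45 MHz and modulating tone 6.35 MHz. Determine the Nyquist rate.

69.6 MHz

AM sidebands sit at fc ± fm = 22.1 MHz and 34.8 MHz.
Highest-frequency component: 34.8 MHz.
Nyquist rate = 2 × 34.8 MHz = 69.6 MHz.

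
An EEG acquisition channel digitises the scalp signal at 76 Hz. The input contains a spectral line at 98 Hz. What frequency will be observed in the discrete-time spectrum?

98 Hz mod fs = 22 Hz.
22 Hz ≤ fs/2 = 38 Hz, appears at 22 Hz.

22 Hz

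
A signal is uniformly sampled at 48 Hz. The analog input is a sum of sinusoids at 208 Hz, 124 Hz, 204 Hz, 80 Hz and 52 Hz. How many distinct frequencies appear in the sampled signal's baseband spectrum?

fs/2 = 24 Hz.
208 Hz mod fs = 16 Hz.
16 Hz ≤ fs/2 = 24 Hz, appears at 16 Hz.
124 Hz mod fs = 28 Hz.
28 Hz > fs/2 = 24 Hz, folds to fs − 28 Hz = 20 Hz.
204 Hz mod fs = 12 Hz.
12 Hz ≤ fs/2 = 24 Hz, appears at 12 Hz.
80 Hz mod fs = 32 Hz.
32 Hz > fs/2 = 24 Hz, folds to fs − 32 Hz = 16 Hz.
52 Hz mod fs = 4 Hz.
4 Hz ≤ fs/2 = 24 Hz, appears at 4 Hz.
Distinct values: {4 Hz, 12 Hz, 16 Hz, 20 Hz} → 4.

4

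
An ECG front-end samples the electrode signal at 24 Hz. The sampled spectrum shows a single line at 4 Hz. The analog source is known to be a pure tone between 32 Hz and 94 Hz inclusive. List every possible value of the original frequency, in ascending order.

44 Hz, 52 Hz, 68 Hz, 76 Hz, 92 Hz

Frequencies that alias to 4 Hz are k·fs ± 4 Hz for integer k ≥ 0.
k=0: 4 Hz.
k=1: 20 Hz, 28 Hz.
k=2: 44 Hz, 52 Hz.
k=3: 68 Hz, 76 Hz.
k=4: 92 Hz, 100 Hz.
k=5: 116 Hz, 124 Hz.
Within [32 Hz, 94 Hz]: 44 Hz, 52 Hz, 68 Hz, 76 Hz, 92 Hz.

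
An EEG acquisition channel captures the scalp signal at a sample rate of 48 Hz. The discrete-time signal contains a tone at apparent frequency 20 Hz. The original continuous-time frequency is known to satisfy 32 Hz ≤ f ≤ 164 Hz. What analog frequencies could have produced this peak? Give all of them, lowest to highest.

68 Hz, 76 Hz, 116 Hz, 124 Hz, 164 Hz

Frequencies that alias to 20 Hz are k·fs ± 20 Hz for integer k ≥ 0.
k=0: 20 Hz.
k=1: 28 Hz, 68 Hz.
k=2: 76 Hz, 116 Hz.
k=3: 124 Hz, 164 Hz.
k=4: 172 Hz, 212 Hz.
Within [32 Hz, 164 Hz]: 68 Hz, 76 Hz, 116 Hz, 124 Hz, 164 Hz.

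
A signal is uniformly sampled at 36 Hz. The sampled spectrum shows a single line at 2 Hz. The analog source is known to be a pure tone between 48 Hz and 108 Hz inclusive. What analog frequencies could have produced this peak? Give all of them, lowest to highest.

Frequencies that alias to 2 Hz are k·fs ± 2 Hz for integer k ≥ 0.
k=0: 2 Hz.
k=1: 34 Hz, 38 Hz.
k=2: 70 Hz, 74 Hz.
k=3: 106 Hz, 110 Hz.
k=4: 142 Hz, 146 Hz.
Within [48 Hz, 108 Hz]: 70 Hz, 74 Hz, 106 Hz.

70 Hz, 74 Hz, 106 Hz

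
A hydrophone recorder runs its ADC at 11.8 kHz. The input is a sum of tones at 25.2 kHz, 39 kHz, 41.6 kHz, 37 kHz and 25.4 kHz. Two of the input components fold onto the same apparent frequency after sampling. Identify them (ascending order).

25.2 kHz, 37 kHz

fs/2 = 5.9 kHz.
25.2 kHz mod fs = 1.6 kHz.
1.6 kHz ≤ fs/2 = 5.9 kHz, appears at 1.6 kHz.
39 kHz mod fs = 3.6 kHz.
3.6 kHz ≤ fs/2 = 5.9 kHz, appears at 3.6 kHz.
41.6 kHz mod fs = 6.2 kHz.
6.2 kHz > fs/2 = 5.9 kHz, folds to fs − 6.2 kHz = 5.6 kHz.
37 kHz mod fs = 1.6 kHz.
1.6 kHz ≤ fs/2 = 5.9 kHz, appears at 1.6 kHz.
25.4 kHz mod fs = 1.8 kHz.
1.8 kHz ≤ fs/2 = 5.9 kHz, appears at 1.8 kHz.
25.2 kHz and 37 kHz both map to 1.6 kHz.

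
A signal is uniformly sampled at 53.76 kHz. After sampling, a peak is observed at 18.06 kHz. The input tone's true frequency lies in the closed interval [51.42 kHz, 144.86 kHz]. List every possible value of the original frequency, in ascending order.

Frequencies that alias to 18.06 kHz are k·fs ± 18.06 kHz for integer k ≥ 0.
k=0: 18.06 kHz.
k=1: 35.7 kHz, 71.82 kHz.
k=2: 89.46 kHz, 125.58 kHz.
k=3: 143.22 kHz, 179.34 kHz.
k=4: 196.98 kHz, 233.1 kHz.
Within [51.42 kHz, 144.86 kHz]: 71.82 kHz, 89.46 kHz, 125.58 kHz, 143.22 kHz.

71.82 kHz, 89.46 kHz, 125.58 kHz, 143.22 kHz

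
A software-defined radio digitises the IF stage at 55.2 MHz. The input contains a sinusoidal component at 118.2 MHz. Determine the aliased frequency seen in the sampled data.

7.8 MHz

118.2 MHz mod fs = 7.8 MHz.
7.8 MHz ≤ fs/2 = 27.6 MHz, appears at 7.8 MHz.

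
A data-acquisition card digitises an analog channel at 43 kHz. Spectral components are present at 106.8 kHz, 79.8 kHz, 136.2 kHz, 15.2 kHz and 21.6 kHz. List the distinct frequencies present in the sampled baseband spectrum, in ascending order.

fs/2 = 21.5 kHz.
106.8 kHz mod fs = 20.8 kHz.
20.8 kHz ≤ fs/2 = 21.5 kHz, appears at 20.8 kHz.
79.8 kHz mod fs = 36.8 kHz.
36.8 kHz > fs/2 = 21.5 kHz, folds to fs − 36.8 kHz = 6.2 kHz.
136.2 kHz mod fs = 7.2 kHz.
7.2 kHz ≤ fs/2 = 21.5 kHz, appears at 7.2 kHz.
15.2 kHz ≤ fs/2 = 21.5 kHz, passes unchanged.
21.6 kHz > fs/2 = 21.5 kHz, folds to fs − 21.6 kHz = 21.4 kHz.
Distinct values: {6.2 kHz, 7.2 kHz, 15.2 kHz, 20.8 kHz, 21.4 kHz}.

6.2 kHz, 7.2 kHz, 15.2 kHz, 20.8 kHz, 21.4 kHz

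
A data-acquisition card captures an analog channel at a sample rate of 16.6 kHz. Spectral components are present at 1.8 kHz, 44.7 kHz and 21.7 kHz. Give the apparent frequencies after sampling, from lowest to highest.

1.8 kHz, 5.1 kHz

fs/2 = 8.3 kHz.
1.8 kHz ≤ fs/2 = 8.3 kHz, passes unchanged.
44.7 kHz mod fs = 11.5 kHz.
11.5 kHz > fs/2 = 8.3 kHz, folds to fs − 11.5 kHz = 5.1 kHz.
21.7 kHz mod fs = 5.1 kHz.
5.1 kHz ≤ fs/2 = 8.3 kHz, appears at 5.1 kHz.
Distinct values: {1.8 kHz, 5.1 kHz}.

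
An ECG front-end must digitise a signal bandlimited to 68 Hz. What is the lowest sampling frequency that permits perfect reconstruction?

Nyquist rate = 2 × 68 Hz = 136 Hz.

136 Hz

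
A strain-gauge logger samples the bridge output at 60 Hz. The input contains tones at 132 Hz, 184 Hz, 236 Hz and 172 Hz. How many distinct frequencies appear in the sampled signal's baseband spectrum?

3

fs/2 = 30 Hz.
132 Hz mod fs = 12 Hz.
12 Hz ≤ fs/2 = 30 Hz, appears at 12 Hz.
184 Hz mod fs = 4 Hz.
4 Hz ≤ fs/2 = 30 Hz, appears at 4 Hz.
236 Hz mod fs = 56 Hz.
56 Hz > fs/2 = 30 Hz, folds to fs − 56 Hz = 4 Hz.
172 Hz mod fs = 52 Hz.
52 Hz > fs/2 = 30 Hz, folds to fs − 52 Hz = 8 Hz.
Distinct values: {4 Hz, 8 Hz, 12 Hz} → 3.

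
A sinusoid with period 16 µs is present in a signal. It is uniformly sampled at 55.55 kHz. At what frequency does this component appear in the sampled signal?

6.95 kHz

T = 16 µs → f = 1/T = 62.5 kHz.
62.5 kHz mod fs = 6.95 kHz.
6.95 kHz ≤ fs/2 = 27.775 kHz, appears at 6.95 kHz.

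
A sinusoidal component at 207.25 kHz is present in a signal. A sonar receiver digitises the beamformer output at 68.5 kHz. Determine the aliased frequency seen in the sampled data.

207.25 kHz mod fs = 1.75 kHz.
1.75 kHz ≤ fs/2 = 34.25 kHz, appears at 1.75 kHz.

1.75 kHz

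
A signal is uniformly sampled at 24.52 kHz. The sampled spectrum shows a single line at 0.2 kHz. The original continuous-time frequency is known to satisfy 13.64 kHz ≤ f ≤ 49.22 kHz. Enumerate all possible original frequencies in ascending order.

Frequencies that alias to 0.2 kHz are k·fs ± 0.2 kHz for integer k ≥ 0.
k=0: 0.2 kHz.
k=1: 24.32 kHz, 24.72 kHz.
k=2: 48.84 kHz, 49.24 kHz.
k=3: 73.36 kHz, 73.76 kHz.
Within [13.64 kHz, 49.22 kHz]: 24.32 kHz, 24.72 kHz, 48.84 kHz.

24.32 kHz, 24.72 kHz, 48.84 kHz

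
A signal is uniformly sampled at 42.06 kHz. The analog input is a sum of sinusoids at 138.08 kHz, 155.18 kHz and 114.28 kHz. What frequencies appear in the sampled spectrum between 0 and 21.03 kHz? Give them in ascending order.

fs/2 = 21.03 kHz.
138.08 kHz mod fs = 11.9 kHz.
11.9 kHz ≤ fs/2 = 21.03 kHz, appears at 11.9 kHz.
155.18 kHz mod fs = 29 kHz.
29 kHz > fs/2 = 21.03 kHz, folds to fs − 29 kHz = 13.06 kHz.
114.28 kHz mod fs = 30.16 kHz.
30.16 kHz > fs/2 = 21.03 kHz, folds to fs − 30.16 kHz = 11.9 kHz.
Distinct values: {11.9 kHz, 13.06 kHz}.

11.9 kHz, 13.06 kHz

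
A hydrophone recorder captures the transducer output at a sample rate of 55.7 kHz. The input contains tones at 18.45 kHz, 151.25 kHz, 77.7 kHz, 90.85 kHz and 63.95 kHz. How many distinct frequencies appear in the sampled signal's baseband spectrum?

fs/2 = 27.85 kHz.
18.45 kHz ≤ fs/2 = 27.85 kHz, passes unchanged.
151.25 kHz mod fs = 39.85 kHz.
39.85 kHz > fs/2 = 27.85 kHz, folds to fs − 39.85 kHz = 15.85 kHz.
77.7 kHz mod fs = 22 kHz.
22 kHz ≤ fs/2 = 27.85 kHz, appears at 22 kHz.
90.85 kHz mod fs = 35.15 kHz.
35.15 kHz > fs/2 = 27.85 kHz, folds to fs − 35.15 kHz = 20.55 kHz.
63.95 kHz mod fs = 8.25 kHz.
8.25 kHz ≤ fs/2 = 27.85 kHz, appears at 8.25 kHz.
Distinct values: {8.25 kHz, 15.85 kHz, 18.45 kHz, 20.55 kHz, 22 kHz} → 5.

5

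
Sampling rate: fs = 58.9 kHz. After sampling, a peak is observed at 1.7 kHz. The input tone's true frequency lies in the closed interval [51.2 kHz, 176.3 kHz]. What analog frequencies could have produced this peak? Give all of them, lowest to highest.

Frequencies that alias to 1.7 kHz are k·fs ± 1.7 kHz for integer k ≥ 0.
k=0: 1.7 kHz.
k=1: 57.2 kHz, 60.6 kHz.
k=2: 116.1 kHz, 119.5 kHz.
k=3: 175 kHz, 178.4 kHz.
k=4: 233.9 kHz, 237.3 kHz.
Within [51.2 kHz, 176.3 kHz]: 57.2 kHz, 60.6 kHz, 116.1 kHz, 119.5 kHz, 175 kHz.

57.2 kHz, 60.6 kHz, 116.1 kHz, 119.5 kHz, 175 kHz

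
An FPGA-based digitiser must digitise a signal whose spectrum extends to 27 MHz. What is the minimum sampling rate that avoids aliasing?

Nyquist rate = 2 × 27 MHz = 54 MHz.

54 MHz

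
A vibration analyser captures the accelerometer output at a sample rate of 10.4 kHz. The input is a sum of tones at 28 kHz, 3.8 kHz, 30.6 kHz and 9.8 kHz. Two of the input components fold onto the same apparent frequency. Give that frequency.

fs/2 = 5.2 kHz.
28 kHz mod fs = 7.2 kHz.
7.2 kHz > fs/2 = 5.2 kHz, folds to fs − 7.2 kHz = 3.2 kHz.
3.8 kHz ≤ fs/2 = 5.2 kHz, passes unchanged.
30.6 kHz mod fs = 9.8 kHz.
9.8 kHz > fs/2 = 5.2 kHz, folds to fs − 9.8 kHz = 0.6 kHz.
9.8 kHz > fs/2 = 5.2 kHz, folds to fs − 9.8 kHz = 0.6 kHz.
9.8 kHz and 30.6 kHz both map to 0.6 kHz.

0.6 kHz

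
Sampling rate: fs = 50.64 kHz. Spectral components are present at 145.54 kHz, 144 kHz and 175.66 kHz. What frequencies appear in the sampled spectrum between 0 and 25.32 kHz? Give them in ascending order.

6.38 kHz, 7.92 kHz, 23.74 kHz

fs/2 = 25.32 kHz.
145.54 kHz mod fs = 44.26 kHz.
44.26 kHz > fs/2 = 25.32 kHz, folds to fs − 44.26 kHz = 6.38 kHz.
144 kHz mod fs = 42.72 kHz.
42.72 kHz > fs/2 = 25.32 kHz, folds to fs − 42.72 kHz = 7.92 kHz.
175.66 kHz mod fs = 23.74 kHz.
23.74 kHz ≤ fs/2 = 25.32 kHz, appears at 23.74 kHz.
Distinct values: {6.38 kHz, 7.92 kHz, 23.74 kHz}.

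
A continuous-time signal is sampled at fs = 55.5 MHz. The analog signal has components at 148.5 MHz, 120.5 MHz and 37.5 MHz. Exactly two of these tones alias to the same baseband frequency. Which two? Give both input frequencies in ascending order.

fs/2 = 27.75 MHz.
148.5 MHz mod fs = 37.5 MHz.
37.5 MHz > fs/2 = 27.75 MHz, folds to fs − 37.5 MHz = 18 MHz.
120.5 MHz mod fs = 9.5 MHz.
9.5 MHz ≤ fs/2 = 27.75 MHz, appears at 9.5 MHz.
37.5 MHz > fs/2 = 27.75 MHz, folds to fs − 37.5 MHz = 18 MHz.
37.5 MHz and 148.5 MHz both map to 18 MHz.

37.5 MHz, 148.5 MHz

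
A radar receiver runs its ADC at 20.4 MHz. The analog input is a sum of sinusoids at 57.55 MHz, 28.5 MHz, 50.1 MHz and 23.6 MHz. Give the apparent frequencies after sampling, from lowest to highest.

3.2 MHz, 3.65 MHz, 8.1 MHz, 9.3 MHz

fs/2 = 10.2 MHz.
57.55 MHz mod fs = 16.75 MHz.
16.75 MHz > fs/2 = 10.2 MHz, folds to fs − 16.75 MHz = 3.65 MHz.
28.5 MHz mod fs = 8.1 MHz.
8.1 MHz ≤ fs/2 = 10.2 MHz, appears at 8.1 MHz.
50.1 MHz mod fs = 9.3 MHz.
9.3 MHz ≤ fs/2 = 10.2 MHz, appears at 9.3 MHz.
23.6 MHz mod fs = 3.2 MHz.
3.2 MHz ≤ fs/2 = 10.2 MHz, appears at 3.2 MHz.
Distinct values: {3.2 MHz, 3.65 MHz, 8.1 MHz, 9.3 MHz}.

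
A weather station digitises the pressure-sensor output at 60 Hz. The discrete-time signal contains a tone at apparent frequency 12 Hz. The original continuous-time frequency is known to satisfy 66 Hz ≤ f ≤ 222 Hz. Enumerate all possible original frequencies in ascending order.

Frequencies that alias to 12 Hz are k·fs ± 12 Hz for integer k ≥ 0.
k=0: 12 Hz.
k=1: 48 Hz, 72 Hz.
k=2: 108 Hz, 132 Hz.
k=3: 168 Hz, 192 Hz.
k=4: 228 Hz, 252 Hz.
Within [66 Hz, 222 Hz]: 72 Hz, 108 Hz, 132 Hz, 168 Hz, 192 Hz.

72 Hz, 108 Hz, 132 Hz, 168 Hz, 192 Hz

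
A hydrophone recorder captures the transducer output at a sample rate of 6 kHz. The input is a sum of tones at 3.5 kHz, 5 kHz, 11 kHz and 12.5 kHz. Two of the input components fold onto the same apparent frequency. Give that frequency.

1 kHz

fs/2 = 3 kHz.
3.5 kHz > fs/2 = 3 kHz, folds to fs − 3.5 kHz = 2.5 kHz.
5 kHz > fs/2 = 3 kHz, folds to fs − 5 kHz = 1 kHz.
11 kHz mod fs = 5 kHz.
5 kHz > fs/2 = 3 kHz, folds to fs − 5 kHz = 1 kHz.
12.5 kHz mod fs = 0.5 kHz.
0.5 kHz ≤ fs/2 = 3 kHz, appears at 0.5 kHz.
5 kHz and 11 kHz both map to 1 kHz.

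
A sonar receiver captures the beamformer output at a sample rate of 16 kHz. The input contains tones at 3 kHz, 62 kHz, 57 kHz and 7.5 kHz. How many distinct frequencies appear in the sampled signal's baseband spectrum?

4

fs/2 = 8 kHz.
3 kHz ≤ fs/2 = 8 kHz, passes unchanged.
62 kHz mod fs = 14 kHz.
14 kHz > fs/2 = 8 kHz, folds to fs − 14 kHz = 2 kHz.
57 kHz mod fs = 9 kHz.
9 kHz > fs/2 = 8 kHz, folds to fs − 9 kHz = 7 kHz.
7.5 kHz ≤ fs/2 = 8 kHz, passes unchanged.
Distinct values: {2 kHz, 3 kHz, 7 kHz, 7.5 kHz} → 4.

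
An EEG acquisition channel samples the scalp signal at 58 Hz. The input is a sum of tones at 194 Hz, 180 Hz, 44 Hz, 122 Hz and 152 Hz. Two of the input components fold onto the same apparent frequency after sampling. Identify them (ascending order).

122 Hz, 180 Hz

fs/2 = 29 Hz.
194 Hz mod fs = 20 Hz.
20 Hz ≤ fs/2 = 29 Hz, appears at 20 Hz.
180 Hz mod fs = 6 Hz.
6 Hz ≤ fs/2 = 29 Hz, appears at 6 Hz.
44 Hz > fs/2 = 29 Hz, folds to fs − 44 Hz = 14 Hz.
122 Hz mod fs = 6 Hz.
6 Hz ≤ fs/2 = 29 Hz, appears at 6 Hz.
152 Hz mod fs = 36 Hz.
36 Hz > fs/2 = 29 Hz, folds to fs − 36 Hz = 22 Hz.
122 Hz and 180 Hz both map to 6 Hz.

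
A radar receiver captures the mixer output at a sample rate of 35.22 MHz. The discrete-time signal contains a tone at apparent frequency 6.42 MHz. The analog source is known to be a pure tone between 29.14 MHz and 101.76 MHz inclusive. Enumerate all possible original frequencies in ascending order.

Frequencies that alias to 6.42 MHz are k·fs ± 6.42 MHz for integer k ≥ 0.
k=0: 6.42 MHz.
k=1: 28.8 MHz, 41.64 MHz.
k=2: 64.02 MHz, 76.86 MHz.
k=3: 99.24 MHz, 112.08 MHz.
k=4: 134.46 MHz, 147.3 MHz.
Within [29.14 MHz, 101.76 MHz]: 41.64 MHz, 64.02 MHz, 76.86 MHz, 99.24 MHz.

41.64 MHz, 64.02 MHz, 76.86 MHz, 99.24 MHz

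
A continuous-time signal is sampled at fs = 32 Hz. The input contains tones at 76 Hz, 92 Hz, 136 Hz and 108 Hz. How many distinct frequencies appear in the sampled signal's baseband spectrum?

fs/2 = 16 Hz.
76 Hz mod fs = 12 Hz.
12 Hz ≤ fs/2 = 16 Hz, appears at 12 Hz.
92 Hz mod fs = 28 Hz.
28 Hz > fs/2 = 16 Hz, folds to fs − 28 Hz = 4 Hz.
136 Hz mod fs = 8 Hz.
8 Hz ≤ fs/2 = 16 Hz, appears at 8 Hz.
108 Hz mod fs = 12 Hz.
12 Hz ≤ fs/2 = 16 Hz, appears at 12 Hz.
Distinct values: {4 Hz, 8 Hz, 12 Hz} → 3.

3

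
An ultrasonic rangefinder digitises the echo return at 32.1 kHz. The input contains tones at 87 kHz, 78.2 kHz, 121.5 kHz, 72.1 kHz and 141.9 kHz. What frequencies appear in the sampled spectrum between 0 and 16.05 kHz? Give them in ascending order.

fs/2 = 16.05 kHz.
87 kHz mod fs = 22.8 kHz.
22.8 kHz > fs/2 = 16.05 kHz, folds to fs − 22.8 kHz = 9.3 kHz.
78.2 kHz mod fs = 14 kHz.
14 kHz ≤ fs/2 = 16.05 kHz, appears at 14 kHz.
121.5 kHz mod fs = 25.2 kHz.
25.2 kHz > fs/2 = 16.05 kHz, folds to fs − 25.2 kHz = 6.9 kHz.
72.1 kHz mod fs = 7.9 kHz.
7.9 kHz ≤ fs/2 = 16.05 kHz, appears at 7.9 kHz.
141.9 kHz mod fs = 13.5 kHz.
13.5 kHz ≤ fs/2 = 16.05 kHz, appears at 13.5 kHz.
Distinct values: {6.9 kHz, 7.9 kHz, 9.3 kHz, 13.5 kHz, 14 kHz}.

6.9 kHz, 7.9 kHz, 9.3 kHz, 13.5 kHz, 14 kHz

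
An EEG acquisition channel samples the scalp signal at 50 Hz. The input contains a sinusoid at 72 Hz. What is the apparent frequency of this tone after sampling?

72 Hz mod fs = 22 Hz.
22 Hz ≤ fs/2 = 25 Hz, appears at 22 Hz.

22 Hz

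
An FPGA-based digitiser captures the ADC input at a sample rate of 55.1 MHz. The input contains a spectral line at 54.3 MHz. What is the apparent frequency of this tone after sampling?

0.8 MHz

54.3 MHz > fs/2 = 27.55 MHz, folds to fs − 54.3 MHz = 0.8 MHz.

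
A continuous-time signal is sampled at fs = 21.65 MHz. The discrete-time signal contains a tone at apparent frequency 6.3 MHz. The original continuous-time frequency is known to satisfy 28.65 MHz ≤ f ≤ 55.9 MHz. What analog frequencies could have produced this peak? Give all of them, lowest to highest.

37 MHz, 49.6 MHz

Frequencies that alias to 6.3 MHz are k·fs ± 6.3 MHz for integer k ≥ 0.
k=0: 6.3 MHz.
k=1: 15.35 MHz, 27.95 MHz.
k=2: 37 MHz, 49.6 MHz.
k=3: 58.65 MHz, 71.25 MHz.
Within [28.65 MHz, 55.9 MHz]: 37 MHz, 49.6 MHz.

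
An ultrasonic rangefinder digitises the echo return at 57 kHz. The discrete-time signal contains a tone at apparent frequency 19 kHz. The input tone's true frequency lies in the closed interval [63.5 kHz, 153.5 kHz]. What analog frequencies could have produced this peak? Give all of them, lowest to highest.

76 kHz, 95 kHz, 133 kHz, 152 kHz

Frequencies that alias to 19 kHz are k·fs ± 19 kHz for integer k ≥ 0.
k=0: 19 kHz.
k=1: 38 kHz, 76 kHz.
k=2: 95 kHz, 133 kHz.
k=3: 152 kHz, 190 kHz.
k=4: 209 kHz, 247 kHz.
Within [63.5 kHz, 153.5 kHz]: 76 kHz, 95 kHz, 133 kHz, 152 kHz.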